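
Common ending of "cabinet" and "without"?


Word 1: "cabinet"
Word 2: "without"
Comparing from end:
  Pos -1: 't' == 't'
  Pos -2: 'e' != 'u' (stop)
LCS = "t" (length 1)


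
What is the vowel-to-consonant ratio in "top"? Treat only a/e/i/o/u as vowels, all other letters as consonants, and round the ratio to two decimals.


Word: "top"
Vowels (a,e,i,o,u): 1
Consonants: 2
Ratio = 1/2
= 0.50


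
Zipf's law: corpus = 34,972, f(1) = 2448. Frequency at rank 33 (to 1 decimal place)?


Zipf's law: f(r) = f(1) / r
f(1) = 2448
f(33) = 2448 / 33
= 74.2 occurrences


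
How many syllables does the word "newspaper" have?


Word: "newspaper"
Syllable breakdown: news / pa / per
Counting: 3 parts
= 3 syllables


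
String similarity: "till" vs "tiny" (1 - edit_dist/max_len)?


Word 1: "till" (length 4)
Word 2: "tiny" (length 4)
One optimal edit sequence:
  1. keep 't'
  2. keep 'i'
  3. substitute 'l' -> 'n'  (+1)
  4. substitute 'l' -> 'y'  (+1)
Edit distance = 2
Max length = max(4, 4) = 4
Similarity = 1 - 2/4
= 0.5000


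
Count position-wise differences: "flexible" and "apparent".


Comparing character by character (same length = 8):
  Pos 0: 'f' vs 'a' !=
  Pos 1: 'l' vs 'p' !=
  Pos 2: 'e' vs 'p' !=
  Pos 3: 'x' vs 'a' !=
  Pos 4: 'i' vs 'r' !=
  Pos 5: 'b' vs 'e' !=
  Pos 6: 'l' vs 'n' !=
  Pos 7: 'e' vs 't' !=
Hamming distance = 8


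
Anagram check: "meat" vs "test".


Word 1: "meat" → sorted: aemt
Word 2: "test" → sorted: estt
Same letters? aemt != estt
Anagram = No


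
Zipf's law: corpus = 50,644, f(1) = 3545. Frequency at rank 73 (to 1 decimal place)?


Zipf's law: f(r) = f(1) / r
f(1) = 3545
f(73) = 3545 / 73
= 48.6 occurrences


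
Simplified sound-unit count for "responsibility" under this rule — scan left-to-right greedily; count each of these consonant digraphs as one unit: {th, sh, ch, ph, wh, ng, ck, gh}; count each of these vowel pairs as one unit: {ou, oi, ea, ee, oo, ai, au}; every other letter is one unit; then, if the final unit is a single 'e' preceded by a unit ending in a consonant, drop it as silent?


Word: "responsibility" (14 letters)
Left-to-right scan:
  [1] 'r' (letter)
  [2] 'e' (letter)
  [3] 's' (letter)
  [4] 'p' (letter)
  [5] 'o' (letter)
  [6] 'n' (letter)
  [7] 's' (letter)
  [8] 'i' (letter)
  [9] 'b' (letter)
  [10] 'i' (letter)
  [11] 'l' (letter)
  [12] 'i' (letter)
  [13] 't' (letter)
  [14] 'y' (letter)
Units from scan: 14
Sound units = 14 units


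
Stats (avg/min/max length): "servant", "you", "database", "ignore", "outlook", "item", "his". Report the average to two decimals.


Lengths: "servant"=7, "you"=3, "database"=8, "ignore"=6, "outlook"=7, "item"=4, "his"=3
Sum = 38, Count = 7
Average = 38/7 = 5.43
= avg=5.43, min=3, max=8


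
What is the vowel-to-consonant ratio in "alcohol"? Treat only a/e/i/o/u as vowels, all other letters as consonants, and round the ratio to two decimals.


Word: "alcohol"
Vowels (a,e,i,o,u): 3
Consonants: 4
Ratio = 3/4
= 0.75


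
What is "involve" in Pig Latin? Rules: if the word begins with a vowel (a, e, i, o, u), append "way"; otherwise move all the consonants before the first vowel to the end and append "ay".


Word: "involve"
Starts with vowel → add 'way'
Pig Latin = "involveway"


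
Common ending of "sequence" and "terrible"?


Word 1: "sequence"
Word 2: "terrible"
Comparing from end:
  Pos -1: 'e' == 'e'
  Pos -2: 'c' != 'l' (stop)
LCS = "e" (length 1)


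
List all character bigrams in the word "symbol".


Word: "symbol" (length 6)
Number of bigrams = 6 - 2 + 1 = 5
  Position 0: "sy"
  Position 1: "ym"
  Position 2: "mb"
  Position 3: "bo"
  Position 4: "ol"
Bigrams = "sy", "ym", "mb", "bo", "ol"


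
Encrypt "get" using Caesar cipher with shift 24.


Word: "get"
Shift: 24
Each letter → (letter + shift) mod 26:
  'g' (6) + 24 = 4 → 'e'
  'e' (4) + 24 = 2 → 'c'
  't' (19) + 24 = 17 → 'r'
Result = "ecr"


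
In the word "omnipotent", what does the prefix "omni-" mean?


Prefix: omni-
Example: omnipotent = omni- + potent
Meaning = all


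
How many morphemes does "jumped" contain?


Word: "jumped"
Morphemes: jump + -ed
Each morpheme carries meaning
= 2 morphemes


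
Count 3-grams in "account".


Word: "account" (length 7)
Number of 3-grams = length - 3 + 1 = 7 - 3 + 1
= 5


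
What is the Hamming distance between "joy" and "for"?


Comparing character by character (same length = 3):
  Pos 0: 'j' vs 'f' !=
  Pos 1: 'o' vs 'o' =
  Pos 2: 'y' vs 'r' !=
Hamming distance = 2


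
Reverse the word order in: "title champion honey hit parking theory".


Original: "title champion honey hit parking theory"
Words (1..n): title | champion | honey | hit | parking | theory
Reversed (n..1): theory | parking | hit | honey | champion | title
Result = "theory parking hit honey champion title"


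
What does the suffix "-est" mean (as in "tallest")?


Suffix: -est
Example: tallest = tall + -est
Meaning = most


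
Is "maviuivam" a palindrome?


Word: "maviuivam"
Reversed: "maviuivam"
Forward == Backward? maviuivam == maviuivam
Palindrome = Yes


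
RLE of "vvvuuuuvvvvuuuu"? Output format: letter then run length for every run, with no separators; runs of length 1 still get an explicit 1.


String: "vvvuuuuvvvvuuuu"
Scanning for consecutive runs:
  'v' x 3
  'u' x 4
  'v' x 4
  'u' x 4
RLE = "v3u4v4u4"


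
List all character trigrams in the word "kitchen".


Word: "kitchen" (length 7)
Number of trigrams = 7 - 3 + 1 = 5
  Position 0: "kit"
  Position 1: "itc"
  Position 2: "tch"
  Position 3: "che"
  Position 4: "hen"
Trigrams = "kit", "itc", "tch", "che", "hen"


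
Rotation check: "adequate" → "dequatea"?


Word: "adequate", Candidate: "dequatea"
Method: check if candidate is substring of word+word
"adequateadequate" contains "dequatea"? Yes
Is rotation = Yes


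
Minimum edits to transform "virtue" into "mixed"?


Word 1: "virtue" (length 6)
Word 2: "mixed" (length 5)
One optimal edit sequence (insert/delete/substitute each cost 1):
  1. substitute 'v' -> 'm'  (+1)
  2. keep 'i'
  3. delete 'r'  (+1)
  4. substitute 't' -> 'x'  (+1)
  5. substitute 'u' -> 'e'  (+1)
  6. substitute 'e' -> 'd'  (+1)
Total edit operations: 5
Edit distance = 5


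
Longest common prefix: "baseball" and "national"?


Word 1: "baseball"
Word 2: "national"
Comparing from start:
  Pos 0: 'b' != 'n' (stop)
LCP = "" (length 0)


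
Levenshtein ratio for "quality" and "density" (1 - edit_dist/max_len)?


Word 1: "quality" (length 7)
Word 2: "density" (length 7)
One optimal edit sequence:
  1. substitute 'q' -> 'd'  (+1)
  2. substitute 'u' -> 'e'  (+1)
  3. substitute 'a' -> 'n'  (+1)
  4. substitute 'l' -> 's'  (+1)
  5. keep 'i'
  6. keep 't'
  7. keep 'y'
Edit distance = 4
Max length = max(7, 7) = 7
Similarity = 1 - 4/7
= 0.4286


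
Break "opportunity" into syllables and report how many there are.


Word: "opportunity"
Syllable breakdown: op · por · tu · ni · ty
Counting: 5 parts
= 5 syllables


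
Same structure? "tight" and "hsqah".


Pattern of "tight": [0, 1, 2, 3, 0]
Pattern of "hsqah": [0, 1, 2, 3, 0]
Patterns match
Same pattern = Yes


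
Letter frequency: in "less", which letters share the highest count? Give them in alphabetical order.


Word: "less"
Letter counts:
  'e': 1
  'l': 1
  's': 2
Maximum count = 2
Most frequent = 's' (2 times each)


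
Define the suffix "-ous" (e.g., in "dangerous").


Suffix: -ous
Example: dangerous = danger + -ous
Meaning = having quality of


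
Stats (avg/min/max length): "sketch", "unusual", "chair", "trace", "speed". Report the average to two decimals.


Lengths: "sketch"=6, "unusual"=7, "chair"=5, "trace"=5, "speed"=5
Sum = 28, Count = 5
Average = 28/5 = 5.60
= avg=5.60, min=5, max=7


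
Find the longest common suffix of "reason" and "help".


Word 1: "reason"
Word 2: "help"
Comparing from end:
  Pos -1: 'n' != 'p' (stop)
LCS = "" (length 0)


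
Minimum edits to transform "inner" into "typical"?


Word 1: "inner" (length 5)
Word 2: "typical" (length 7)
One optimal edit sequence (insert/delete/substitute each cost 1):
  1. insert 't'  (+1)
  2. insert 'y'  (+1)
  3. substitute 'i' -> 'p'  (+1)
  4. substitute 'n' -> 'i'  (+1)
  5. substitute 'n' -> 'c'  (+1)
  6. substitute 'e' -> 'a'  (+1)
  7. substitute 'r' -> 'l'  (+1)
Total edit operations: 7
Edit distance = 7


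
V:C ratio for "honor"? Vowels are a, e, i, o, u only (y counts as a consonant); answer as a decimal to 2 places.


Word: "honor"
Vowels (a,e,i,o,u): 2
Consonants: 3
Ratio = 2/3
= 0.67


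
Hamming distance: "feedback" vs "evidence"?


Comparing character by character (same length = 8):
  Pos 0: 'f' vs 'e' !=
  Pos 1: 'e' vs 'v' !=
  Pos 2: 'e' vs 'i' !=
  Pos 3: 'd' vs 'd' =
  Pos 4: 'b' vs 'e' !=
  Pos 5: 'a' vs 'n' !=
  Pos 6: 'c' vs 'c' =
  Pos 7: 'k' vs 'e' !=
Hamming distance = 6


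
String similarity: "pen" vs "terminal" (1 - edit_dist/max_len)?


Word 1: "pen" (length 3)
Word 2: "terminal" (length 8)
One optimal edit sequence:
  1. substitute 'p' -> 't'  (+1)
  2. keep 'e'
  3. insert 'r'  (+1)
  4. insert 'm'  (+1)
  5. insert 'i'  (+1)
  6. keep 'n'
  7. insert 'a'  (+1)
  8. insert 'l'  (+1)
Edit distance = 6
Max length = max(3, 8) = 8
Similarity = 1 - 6/8
= 0.2500


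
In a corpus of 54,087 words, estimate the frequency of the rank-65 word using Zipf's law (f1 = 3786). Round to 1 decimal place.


Zipf's law: f(r) = f(1) / r
f(1) = 3786
f(65) = 3786 / 65
= 58.2 occurrences


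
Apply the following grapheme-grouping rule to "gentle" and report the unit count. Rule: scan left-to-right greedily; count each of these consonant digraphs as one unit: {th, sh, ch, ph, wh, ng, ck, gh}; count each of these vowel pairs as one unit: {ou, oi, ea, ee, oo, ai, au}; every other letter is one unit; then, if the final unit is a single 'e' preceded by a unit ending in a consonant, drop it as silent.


Word: "gentle" (6 letters)
Left-to-right scan:
  1. 'g' (letter)
  2. 'e' (letter)
  3. 'n' (letter)
  4. 't' (letter)
  5. 'l' (letter)
  6. 'e' (letter)
Units from scan: 6
Final unit is 'e' after a consonant -> drop as silent (-1)
Sound units = 5 units


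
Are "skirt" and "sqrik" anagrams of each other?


Word 1: "skirt" → sorted: ikrst
Word 2: "sqrik" → sorted: ikqrs
Same letters? ikrst != ikqrs
Anagram = No


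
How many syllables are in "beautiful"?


Word: "beautiful"
Syllable breakdown: beau · ti · ful
Counting: 3 parts
= 3 syllables


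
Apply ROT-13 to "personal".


Word: "personal"
Shift: 13
Each letter → (letter + shift) mod 26:
  'p' (15) + 13 = 2 → 'c'
  'e' (4) + 13 = 17 → 'r'
  'r' (17) + 13 = 4 → 'e'
  's' (18) + 13 = 5 → 'f'
  'o' (14) + 13 = 1 → 'b'
  'n' (13) + 13 = 0 → 'a'
  'a' (0) + 13 = 13 → 'n'
  'l' (11) + 13 = 24 → 'y'
Result = "crefbany"


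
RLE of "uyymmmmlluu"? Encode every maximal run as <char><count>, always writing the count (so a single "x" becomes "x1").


String: "uyymmmmlluu"
Scanning for consecutive runs:
  'u' x 1
  'y' x 2
  'm' x 4
  'l' x 2
  'u' x 2
RLE = "u1y2m4l2u2"


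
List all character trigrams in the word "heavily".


Word: "heavily" (length 7)
Number of trigrams = 7 - 3 + 1 = 5
  Position 0: "hea"
  Position 1: "eav"
  Position 2: "avi"
  Position 3: "vil"
  Position 4: "ily"
Trigrams = "hea", "eav", "avi", "vil", "ily"


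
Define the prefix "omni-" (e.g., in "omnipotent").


Prefix: omni-
As in: omnipotent -> omni- + potent
Meaning = all


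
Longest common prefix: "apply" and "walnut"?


Word 1: "apply"
Word 2: "walnut"
Comparing from start:
  Pos 0: 'a' != 'w' (stop)
LCP = "" (length 0)


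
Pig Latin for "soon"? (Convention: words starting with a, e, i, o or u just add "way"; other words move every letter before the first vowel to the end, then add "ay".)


Word: "soon"
Starts with consonant(s) → move to end, add 'ay'
Consonant cluster: "s"
Pig Latin = "oonsay"


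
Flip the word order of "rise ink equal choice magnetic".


Original: "rise ink equal choice magnetic"
Words (1..n): rise | ink | equal | choice | magnetic
Reversed (n..1): magnetic | choice | equal | ink | rise
Result = "magnetic choice equal ink rise"


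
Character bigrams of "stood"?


Word: "stood" (length 5)
Number of bigrams = 5 - 2 + 1 = 4
  Position 0: "st"
  Position 1: "to"
  Position 2: "oo"
  Position 3: "od"
Bigrams = "st", "to", "oo", "od"


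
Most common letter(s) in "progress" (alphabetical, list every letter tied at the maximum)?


Word: "progress"
Letter counts:
  'e': 1
  'g': 1
  'o': 1
  'p': 1
  'r': 2
  's': 2
Maximum count = 2
Most frequent = 'r', 's' (2 times each)


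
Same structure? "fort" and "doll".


Pattern of "fort": [0, 1, 2, 3]
Pattern of "doll": [0, 1, 2, 2]
Patterns do not match
Same pattern = No


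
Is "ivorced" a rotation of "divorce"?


Word: "divorce", Candidate: "ivorced"
Method: check if candidate is substring of word+word
"divorcedivorce" contains "ivorced"? Yes
Is rotation = Yes


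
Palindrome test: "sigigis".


Word: "sigigis"
Reversed: "sigigis"
Forward == Backward? sigigis == sigigis
Palindrome = Yes


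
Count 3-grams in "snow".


Word: "snow" (length 4)
Number of 3-grams = length - 3 + 1 = 4 - 3 + 1
= 2


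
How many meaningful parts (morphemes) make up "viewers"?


Word: "viewers"
Morphemes: view | -er | -s
Each morpheme carries meaning
= 3 morphemes


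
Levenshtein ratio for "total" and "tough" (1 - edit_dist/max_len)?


Word 1: "total" (length 5)
Word 2: "tough" (length 5)
One optimal edit sequence:
  1. keep 't'
  2. keep 'o'
  3. substitute 't' -> 'u'  (+1)
  4. substitute 'a' -> 'g'  (+1)
  5. substitute 'l' -> 'h'  (+1)
Edit distance = 3
Max length = max(5, 5) = 5
Similarity = 1 - 3/5
= 0.4000


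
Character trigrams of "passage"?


Word: "passage" (length 7)
Number of trigrams = 7 - 3 + 1 = 5
  Position 0: "pas"
  Position 1: "ass"
  Position 2: "ssa"
  Position 3: "sag"
  Position 4: "age"
Trigrams = "pas", "ass", "ssa", "sag", "age"


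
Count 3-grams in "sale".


Word: "sale" (length 4)
Number of 3-grams = length - 3 + 1 = 4 - 3 + 1
= 2


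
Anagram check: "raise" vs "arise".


Word 1: "raise" → sorted: aeirs
Word 2: "arise" → sorted: aeirs
Same letters? aeirs == aeirs
Anagram = Yes


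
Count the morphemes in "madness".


Word: "madness"
Morphemes: mad | -ness
Each morpheme carries meaning
= 2 morphemes


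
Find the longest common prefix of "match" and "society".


Word 1: "match"
Word 2: "society"
Comparing from start:
  Pos 0: 'm' != 's' (stop)
LCP = "" (length 0)


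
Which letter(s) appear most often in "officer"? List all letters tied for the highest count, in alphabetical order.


Word: "officer"
Letter counts:
  'c': 1
  'e': 1
  'f': 2
  'i': 1
  'o': 1
  'r': 1
Maximum count = 2
Most frequent = 'f' (2 times each)


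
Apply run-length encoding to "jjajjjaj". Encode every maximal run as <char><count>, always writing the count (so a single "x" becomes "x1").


String: "jjajjjaj"
Scanning for consecutive runs:
  'j' x 2
  'a' x 1
  'j' x 3
  'a' x 1
  'j' x 1
RLE = "j2a1j3a1j1"


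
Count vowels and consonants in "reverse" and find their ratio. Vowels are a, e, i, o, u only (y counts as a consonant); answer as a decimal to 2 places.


Word: "reverse"
Vowels (a,e,i,o,u): 3
Consonants: 4
Ratio = 3/4
= 0.75


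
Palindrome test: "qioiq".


Word: "qioiq"
Reversed: "qioiq"
Forward == Backward? qioiq == qioiq
Palindrome = Yes


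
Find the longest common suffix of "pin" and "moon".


Word 1: "pin"
Word 2: "moon"
Comparing from end:
  Pos -1: 'n' == 'n'
  Pos -2: 'i' != 'o' (stop)
LCS = "n" (length 1)


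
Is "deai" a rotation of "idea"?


Word: "idea", Candidate: "deai"
Method: check if candidate is substring of word+word
"ideaidea" contains "deai"? Yes
Is rotation = Yes


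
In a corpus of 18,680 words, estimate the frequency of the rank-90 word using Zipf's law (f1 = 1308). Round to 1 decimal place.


Zipf's law: f(r) = f(1) / r
f(1) = 1308
f(90) = 1308 / 90
= 14.5 occurrences


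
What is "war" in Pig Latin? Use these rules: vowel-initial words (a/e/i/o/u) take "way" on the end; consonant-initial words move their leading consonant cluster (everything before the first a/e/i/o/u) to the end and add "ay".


Word: "war"
Starts with consonant(s) → move to end, add 'ay'
Consonant cluster: "w"
Pig Latin = "arway"


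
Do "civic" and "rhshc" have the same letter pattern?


Pattern of "civic": [0, 1, 2, 1, 0]
Pattern of "rhshc": [0, 1, 2, 1, 3]
Patterns do not match
Same pattern = No


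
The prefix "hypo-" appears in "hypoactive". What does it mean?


Prefix: hypo-
Example: hypoactive = hypo- + active
Meaning = under / below normal


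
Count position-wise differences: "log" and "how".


Comparing character by character (same length = 3):
  Pos 0: 'l' vs 'h' !=
  Pos 1: 'o' vs 'o' =
  Pos 2: 'g' vs 'w' !=
Hamming distance = 2


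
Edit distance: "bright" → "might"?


Word 1: "bright" (length 6)
Word 2: "might" (length 5)
One optimal edit sequence (insert/delete/substitute each cost 1):
  1. delete 'b'  (+1)
  2. substitute 'r' -> 'm'  (+1)
  3. keep 'i'
  4. keep 'g'
  5. keep 'h'
  6. keep 't'
Total edit operations: 2
Edit distance = 2


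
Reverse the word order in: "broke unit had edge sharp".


Original: "broke unit had edge sharp"
Words (1..n): broke | unit | had | edge | sharp
Reversed (n..1): sharp | edge | had | unit | broke
Result = "sharp edge had unit broke"


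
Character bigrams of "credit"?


Word: "credit" (length 6)
Number of bigrams = 6 - 2 + 1 = 5
  Position 0: "cr"
  Position 1: "re"
  Position 2: "ed"
  Position 3: "di"
  Position 4: "it"
Bigrams = "cr", "re", "ed", "di", "it"


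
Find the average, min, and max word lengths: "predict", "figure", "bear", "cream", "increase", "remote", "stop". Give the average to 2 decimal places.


Lengths: "predict"=7, "figure"=6, "bear"=4, "cream"=5, "increase"=8, "remote"=6, "stop"=4
Sum = 40, Count = 7
Average = 40/7 = 5.71
= avg=5.71, min=4, max=8


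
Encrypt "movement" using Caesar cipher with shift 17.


Word: "movement"
Shift: 17
Each letter → (letter + shift) mod 26:
  'm' (12) + 17 = 3 → 'd'
  'o' (14) + 17 = 5 → 'f'
  'v' (21) + 17 = 12 → 'm'
  'e' (4) + 17 = 21 → 'v'
  'm' (12) + 17 = 3 → 'd'
  'e' (4) + 17 = 21 → 'v'
  'n' (13) + 17 = 4 → 'e'
  't' (19) + 17 = 10 → 'k'
Result = "dfmvdvek"


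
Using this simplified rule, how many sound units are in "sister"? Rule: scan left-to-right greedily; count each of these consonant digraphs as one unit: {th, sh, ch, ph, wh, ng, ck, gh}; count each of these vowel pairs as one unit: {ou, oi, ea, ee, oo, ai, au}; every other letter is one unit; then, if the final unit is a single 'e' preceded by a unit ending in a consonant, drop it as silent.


Word: "sister" (6 letters)
Left-to-right scan:
  [1] 's' (letter)
  [2] 'i' (letter)
  [3] 's' (letter)
  [4] 't' (letter)
  [5] 'e' (letter)
  [6] 'r' (letter)
Units from scan: 6
Sound units = 6 units


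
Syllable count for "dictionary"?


Word: "dictionary"
Syllable breakdown: dic | tion | ar | y
Counting: 4 parts
= 4 syllables


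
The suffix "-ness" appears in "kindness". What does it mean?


Suffix: -ness
Example: kindness (kind + -ness)
Meaning = state of being


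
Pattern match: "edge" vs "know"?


Pattern of "edge": [0, 1, 2, 0]
Pattern of "know": [0, 1, 2, 3]
Patterns do not match
Same pattern = No


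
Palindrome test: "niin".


Word: "niin"
Reversed: "niin"
Forward == Backward? niin == niin
Palindrome = Yes


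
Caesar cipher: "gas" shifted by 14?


Word: "gas"
Shift: 14
Each letter → (letter + shift) mod 26:
  'g' (6) + 14 = 20 → 'u'
  'a' (0) + 14 = 14 → 'o'
  's' (18) + 14 = 6 → 'g'
Result = "uog"


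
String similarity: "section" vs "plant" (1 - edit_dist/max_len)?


Word 1: "section" (length 7)
Word 2: "plant" (length 5)
One optimal edit sequence:
  1. delete 's'  (+1)
  2. delete 'e'  (+1)
  3. substitute 'c' -> 'p'  (+1)
  4. substitute 't' -> 'l'  (+1)
  5. substitute 'i' -> 'a'  (+1)
  6. substitute 'o' -> 'n'  (+1)
  7. substitute 'n' -> 't'  (+1)
Edit distance = 7
Max length = max(7, 5) = 7
Similarity = 1 - 7/7
= 0.0000


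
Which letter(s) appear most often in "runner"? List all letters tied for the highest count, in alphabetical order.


Word: "runner"
Letter counts:
  'e': 1
  'n': 2
  'r': 2
  'u': 1
Maximum count = 2
Most frequent = 'n', 'r' (2 times each)


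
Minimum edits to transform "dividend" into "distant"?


Word 1: "dividend" (length 8)
Word 2: "distant" (length 7)
One optimal edit sequence (insert/delete/substitute each cost 1):
  1. keep 'd'
  2. keep 'i'
  3. delete 'v'  (+1)
  4. substitute 'i' -> 's'  (+1)
  5. substitute 'd' -> 't'  (+1)
  6. substitute 'e' -> 'a'  (+1)
  7. keep 'n'
  8. substitute 'd' -> 't'  (+1)
Total edit operations: 5
Edit distance = 5


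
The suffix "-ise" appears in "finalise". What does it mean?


Suffix: -ise
Example: finalise = final + -ise
Meaning = to make


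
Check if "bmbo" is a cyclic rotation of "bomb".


Word: "bomb", Candidate: "bmbo"
Method: check if candidate is substring of word+word
"bombbomb" contains "bmbo"? No
Is rotation = No


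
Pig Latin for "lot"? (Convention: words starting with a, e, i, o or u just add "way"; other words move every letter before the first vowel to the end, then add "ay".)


Word: "lot"
Starts with consonant(s) → move to end, add 'ay'
Consonant cluster: "l"
Pig Latin = "otlay"


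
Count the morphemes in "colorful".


Word: "colorful"
Morphemes: color + -ful
Each morpheme carries meaning
= 2 morphemes


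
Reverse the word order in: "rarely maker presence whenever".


Original: "rarely maker presence whenever"
Words (1..n): rarely | maker | presence | whenever
Reversed (n..1): whenever | presence | maker | rarely
Result = "whenever presence maker rarely"


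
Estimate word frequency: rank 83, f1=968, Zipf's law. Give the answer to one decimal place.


Zipf's law: f(r) = f(1) / r
f(1) = 968
f(83) = 968 / 83
= 11.7 occurrences


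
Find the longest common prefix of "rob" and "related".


Word 1: "rob"
Word 2: "related"
Comparing from start:
  Pos 0: 'r' == 'r'
  Pos 1: 'o' != 'e' (stop)
LCP = "r" (length 1)


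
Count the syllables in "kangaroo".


Word: "kangaroo"
Syllable breakdown: kan | ga | roo
Counting: 3 parts
= 3 syllables


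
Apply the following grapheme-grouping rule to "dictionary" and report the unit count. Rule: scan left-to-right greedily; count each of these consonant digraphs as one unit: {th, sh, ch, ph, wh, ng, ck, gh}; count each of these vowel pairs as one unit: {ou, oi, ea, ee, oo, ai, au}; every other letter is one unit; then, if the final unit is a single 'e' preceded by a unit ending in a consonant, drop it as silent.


Word: "dictionary" (10 letters)
Left-to-right scan:
  [1] 'd' (letter)
  [2] 'i' (letter)
  [3] 'c' (letter)
  [4] 't' (letter)
  [5] 'i' (letter)
  [6] 'o' (letter)
  [7] 'n' (letter)
  [8] 'a' (letter)
  [9] 'r' (letter)
  [10] 'y' (letter)
Units from scan: 10
Sound units = 10 units


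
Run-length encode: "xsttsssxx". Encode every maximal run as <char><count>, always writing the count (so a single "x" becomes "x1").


String: "xsttsssxx"
Scanning for consecutive runs:
  'x' x 1
  's' x 1
  't' x 2
  's' x 3
  'x' x 2
RLE = "x1s1t2s3x2"


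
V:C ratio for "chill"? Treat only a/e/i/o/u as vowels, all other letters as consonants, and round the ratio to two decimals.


Word: "chill"
Vowels (a,e,i,o,u): 1
Consonants: 4
Ratio = 1/4
= 0.25


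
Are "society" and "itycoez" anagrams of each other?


Word 1: "society" → sorted: ceiosty
Word 2: "itycoez" → sorted: ceiotyz
Same letters? ceiosty != ceiotyz
Anagram = No


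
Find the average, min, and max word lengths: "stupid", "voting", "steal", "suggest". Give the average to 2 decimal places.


Lengths: "stupid"=6, "voting"=6, "steal"=5, "suggest"=7
Sum = 24, Count = 4
Average = 24/4 = 6.00
= avg=6.00, min=5, max=7


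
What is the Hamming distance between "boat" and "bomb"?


Comparing character by character (same length = 4):
  Pos 0: 'b' vs 'b' =
  Pos 1: 'o' vs 'o' =
  Pos 2: 'a' vs 'm' !=
  Pos 3: 't' vs 'b' !=
Hamming distance = 2


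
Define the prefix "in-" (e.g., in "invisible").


Prefix: in-
Example: invisible (in- + visible)
Meaning = not / into


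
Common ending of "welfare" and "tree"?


Word 1: "welfare"
Word 2: "tree"
Comparing from end:
  Pos -1: 'e' == 'e'
  Pos -2: 'r' != 'e' (stop)
LCS = "e" (length 1)


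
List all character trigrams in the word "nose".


Word: "nose" (length 4)
Number of trigrams = 4 - 3 + 1 = 2
  Position 0: "nos"
  Position 1: "ose"
Trigrams = "nos", "ose"


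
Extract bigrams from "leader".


Word: "leader" (length 6)
Number of bigrams = 6 - 2 + 1 = 5
  Position 0: "le"
  Position 1: "ea"
  Position 2: "ad"
  Position 3: "de"
  Position 4: "er"
Bigrams = "le", "ea", "ad", "de", "er"


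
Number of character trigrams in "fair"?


Word: "fair" (length 4)
Number of 3-grams = length - 3 + 1 = 4 - 3 + 1
= 2


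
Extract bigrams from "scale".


Word: "scale" (length 5)
Number of bigrams = 5 - 2 + 1 = 4
  Position 0: "sc"
  Position 1: "ca"
  Position 2: "al"
  Position 3: "le"
Bigrams = "sc", "ca", "al", "le"


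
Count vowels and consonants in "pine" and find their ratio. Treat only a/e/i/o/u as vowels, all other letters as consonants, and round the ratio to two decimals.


Word: "pine"
Vowels (a,e,i,o,u): 2
Consonants: 2
Ratio = 2/2
= 1.00


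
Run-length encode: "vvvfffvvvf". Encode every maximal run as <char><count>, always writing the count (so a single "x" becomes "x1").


String: "vvvfffvvvf"
Scanning for consecutive runs:
  'v' x 3
  'f' x 3
  'v' x 3
  'f' x 1
RLE = "v3f3v3f1"


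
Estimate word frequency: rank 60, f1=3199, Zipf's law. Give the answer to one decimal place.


Zipf's law: f(r) = f(1) / r
f(1) = 3199
f(60) = 3199 / 60
= 53.3 occurrences


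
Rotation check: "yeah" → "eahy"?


Word: "yeah", Candidate: "eahy"
Method: check if candidate is substring of word+word
"yeahyeah" contains "eahy"? Yes
Is rotation = Yes


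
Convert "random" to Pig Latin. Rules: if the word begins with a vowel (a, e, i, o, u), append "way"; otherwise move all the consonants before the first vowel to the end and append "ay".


Word: "random"
Starts with consonant(s) → move to end, add 'ay'
Consonant cluster: "r"
Pig Latin = "andomray"


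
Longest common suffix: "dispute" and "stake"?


Word 1: "dispute"
Word 2: "stake"
Comparing from end:
  Pos -1: 'e' == 'e'
  Pos -2: 't' != 'k' (stop)
LCS = "e" (length 1)


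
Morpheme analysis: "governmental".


Word: "governmental"
Morphemes: govern | -ment | -al
Each morpheme carries meaning
= 3 morphemes


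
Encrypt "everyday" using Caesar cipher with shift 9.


Word: "everyday"
Shift: 9
Each letter → (letter + shift) mod 26:
  'e' (4) + 9 = 13 → 'n'
  'v' (21) + 9 = 4 → 'e'
  'e' (4) + 9 = 13 → 'n'
  'r' (17) + 9 = 0 → 'a'
  'y' (24) + 9 = 7 → 'h'
  'd' (3) + 9 = 12 → 'm'
  'a' (0) + 9 = 9 → 'j'
  'y' (24) + 9 = 7 → 'h'
Result = "nenahmjh"


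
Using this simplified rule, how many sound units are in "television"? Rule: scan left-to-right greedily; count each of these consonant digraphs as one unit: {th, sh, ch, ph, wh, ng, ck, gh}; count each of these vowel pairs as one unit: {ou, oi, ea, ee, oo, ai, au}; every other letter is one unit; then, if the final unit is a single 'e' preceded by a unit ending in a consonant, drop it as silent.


Word: "television" (10 letters)
Left-to-right scan:
  [1] 't' (letter)
  [2] 'e' (letter)
  [3] 'l' (letter)
  [4] 'e' (letter)
  [5] 'v' (letter)
  [6] 'i' (letter)
  [7] 's' (letter)
  [8] 'i' (letter)
  [9] 'o' (letter)
  [10] 'n' (letter)
Units from scan: 10
Sound units = 10 units


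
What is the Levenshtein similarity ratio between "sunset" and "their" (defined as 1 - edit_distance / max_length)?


Word 1: "sunset" (length 6)
Word 2: "their" (length 5)
One optimal edit sequence:
  1. delete 's'  (+1)
  2. substitute 'u' -> 't'  (+1)
  3. substitute 'n' -> 'h'  (+1)
  4. substitute 's' -> 'e'  (+1)
  5. substitute 'e' -> 'i'  (+1)
  6. substitute 't' -> 'r'  (+1)
Edit distance = 6
Max length = max(6, 5) = 6
Similarity = 1 - 6/6
= 0.0000


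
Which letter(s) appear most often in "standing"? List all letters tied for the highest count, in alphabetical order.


Word: "standing"
Letter counts:
  'a': 1
  'd': 1
  'g': 1
  'i': 1
  'n': 2
  's': 1
  't': 1
Maximum count = 2
Most frequent = 'n' (2 times each)


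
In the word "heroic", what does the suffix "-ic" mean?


Suffix: -ic
Example: heroic (hero + -ic)
Meaning = relating to


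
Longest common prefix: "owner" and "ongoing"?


Word 1: "owner"
Word 2: "ongoing"
Comparing from start:
  Pos 0: 'o' == 'o'
  Pos 1: 'w' != 'n' (stop)
LCP = "o" (length 1)


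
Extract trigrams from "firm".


Word: "firm" (length 4)
Number of trigrams = 4 - 3 + 1 = 2
  Position 0: "fir"
  Position 1: "irm"
Trigrams = "fir", "irm"


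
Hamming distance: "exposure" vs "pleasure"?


Comparing character by character (same length = 8):
  Pos 0: 'e' vs 'p' !=
  Pos 1: 'x' vs 'l' !=
  Pos 2: 'p' vs 'e' !=
  Pos 3: 'o' vs 'a' !=
  Pos 4: 's' vs 's' =
  Pos 5: 'u' vs 'u' =
  Pos 6: 'r' vs 'r' =
  Pos 7: 'e' vs 'e' =
Hamming distance = 4


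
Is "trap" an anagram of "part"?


Word 1: "part" → sorted: aprt
Word 2: "trap" → sorted: aprt
Same letters? aprt == aprt
Anagram = Yes


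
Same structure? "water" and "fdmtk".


Pattern of "water": [0, 1, 2, 3, 4]
Pattern of "fdmtk": [0, 1, 2, 3, 4]
Patterns match
Same pattern = Yes


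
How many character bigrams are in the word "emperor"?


Word: "emperor" (length 7)
Number of 2-grams = length - 2 + 1 = 7 - 2 + 1
= 6


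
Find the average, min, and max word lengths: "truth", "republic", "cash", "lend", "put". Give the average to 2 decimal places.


Lengths: "truth"=5, "republic"=8, "cash"=4, "lend"=4, "put"=3
Sum = 24, Count = 5
Average = 24/5 = 4.80
= avg=4.80, min=3, max=8


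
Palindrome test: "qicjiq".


Word: "qicjiq"
Reversed: "qijciq"
Forward == Backward? qicjiq != qijciq
Palindrome = No


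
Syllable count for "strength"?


Word: "strength"
Syllable breakdown: strength
Counting: 1 part
= 1 syllable


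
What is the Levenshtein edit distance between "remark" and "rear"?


Word 1: "remark" (length 6)
Word 2: "rear" (length 4)
One optimal edit sequence (insert/delete/substitute each cost 1):
  1. keep 'r'
  2. keep 'e'
  3. delete 'm'  (+1)
  4. keep 'a'
  5. keep 'r'
  6. delete 'k'  (+1)
Total edit operations: 2
Edit distance = 2


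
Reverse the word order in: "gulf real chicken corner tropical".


Original: "gulf real chicken corner tropical"
Words (1..n): gulf | real | chicken | corner | tropical
Reversed (n..1): tropical | corner | chicken | real | gulf
Result = "tropical corner chicken real gulf"


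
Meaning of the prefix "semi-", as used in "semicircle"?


Prefix: semi-
As in: semicircle -> semi- + circle
Meaning = half


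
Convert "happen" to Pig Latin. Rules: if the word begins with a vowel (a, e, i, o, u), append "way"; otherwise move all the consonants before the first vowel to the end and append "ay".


Word: "happen"
Starts with consonant(s) → move to end, add 'ay'
Consonant cluster: "h"
Pig Latin = "appenhay"


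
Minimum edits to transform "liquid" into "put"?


Word 1: "liquid" (length 6)
Word 2: "put" (length 3)
One optimal edit sequence (insert/delete/substitute each cost 1):
  1. delete 'l'  (+1)
  2. delete 'i'  (+1)
  3. substitute 'q' -> 'p'  (+1)
  4. keep 'u'
  5. delete 'i'  (+1)
  6. substitute 'd' -> 't'  (+1)
Total edit operations: 5
Edit distance = 5


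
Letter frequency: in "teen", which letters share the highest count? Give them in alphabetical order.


Word: "teen"
Letter counts:
  'e': 2
  'n': 1
  't': 1
Maximum count = 2
Most frequent = 'e' (2 times each)


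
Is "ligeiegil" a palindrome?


Word: "ligeiegil"
Reversed: "ligeiegil"
Forward == Backward? ligeiegil == ligeiegil
Palindrome = Yes


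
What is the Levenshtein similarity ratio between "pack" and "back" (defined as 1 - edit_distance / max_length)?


Word 1: "pack" (length 4)
Word 2: "back" (length 4)
One optimal edit sequence:
  1. substitute 'p' -> 'b'  (+1)
  2. keep 'a'
  3. keep 'c'
  4. keep 'k'
Edit distance = 1
Max length = max(4, 4) = 4
Similarity = 1 - 1/4
= 0.7500


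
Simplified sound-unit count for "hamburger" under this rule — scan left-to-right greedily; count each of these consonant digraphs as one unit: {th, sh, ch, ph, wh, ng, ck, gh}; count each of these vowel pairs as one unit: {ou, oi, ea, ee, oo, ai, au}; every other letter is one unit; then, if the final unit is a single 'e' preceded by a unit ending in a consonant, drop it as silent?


Word: "hamburger" (9 letters)
Left-to-right scan:
  [1] 'h' (letter)
  [2] 'a' (letter)
  [3] 'm' (letter)
  [4] 'b' (letter)
  [5] 'u' (letter)
  [6] 'r' (letter)
  [7] 'g' (letter)
  [8] 'e' (letter)
  [9] 'r' (letter)
Units from scan: 9
Sound units = 9 units


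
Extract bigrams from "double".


Word: "double" (length 6)
Number of bigrams = 6 - 2 + 1 = 5
  Position 0: "do"
  Position 1: "ou"
  Position 2: "ub"
  Position 3: "bl"
  Position 4: "le"
Bigrams = "do", "ou", "ub", "bl", "le"


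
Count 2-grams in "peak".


Word: "peak" (length 4)
Number of 2-grams = length - 2 + 1 = 4 - 2 + 1
= 3


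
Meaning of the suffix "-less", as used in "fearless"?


Suffix: -less
Example: fearless (fear + -less)
Meaning = without


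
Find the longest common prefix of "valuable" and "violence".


Word 1: "valuable"
Word 2: "violence"
Comparing from start:
  Pos 0: 'v' == 'v'
  Pos 1: 'a' != 'i' (stop)
LCP = "v" (length 1)


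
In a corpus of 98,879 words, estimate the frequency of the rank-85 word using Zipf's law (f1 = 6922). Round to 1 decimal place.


Zipf's law: f(r) = f(1) / r
f(1) = 6922
f(85) = 6922 / 85
= 81.4 occurrences


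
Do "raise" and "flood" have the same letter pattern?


Pattern of "raise": [0, 1, 2, 3, 4]
Pattern of "flood": [0, 1, 2, 2, 3]
Patterns do not match
Same pattern = No


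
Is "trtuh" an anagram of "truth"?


Word 1: "truth" → sorted: hrttu
Word 2: "trtuh" → sorted: hrttu
Same letters? hrttu == hrttu
Anagram = Yes


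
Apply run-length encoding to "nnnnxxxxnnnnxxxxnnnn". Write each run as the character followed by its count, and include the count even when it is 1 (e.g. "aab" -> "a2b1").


String: "nnnnxxxxnnnnxxxxnnnn"
Scanning for consecutive runs:
  'n' x 4
  'x' x 4
  'n' x 4
  'x' x 4
  'n' x 4
RLE = "n4x4n4x4n4"


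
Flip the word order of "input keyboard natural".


Original: "input keyboard natural"
Words (1..n): input | keyboard | natural
Reversed (n..1): natural | keyboard | input
Result = "natural keyboard input"


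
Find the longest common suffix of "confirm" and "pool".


Word 1: "confirm"
Word 2: "pool"
Comparing from end:
  Pos -1: 'm' != 'l' (stop)
LCS = "" (length 0)


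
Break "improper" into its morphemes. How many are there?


Word: "improper"
Morphemes: im- / proper
Each morpheme carries meaning
= 2 morphemes


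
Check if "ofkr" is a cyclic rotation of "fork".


Word: "fork", Candidate: "ofkr"
Method: check if candidate is substring of word+word
"forkfork" contains "ofkr"? No
Is rotation = No


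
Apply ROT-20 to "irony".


Word: "irony"
Shift: 20
Each letter → (letter + shift) mod 26:
  'i' (8) + 20 = 2 → 'c'
  'r' (17) + 20 = 11 → 'l'
  'o' (14) + 20 = 8 → 'i'
  'n' (13) + 20 = 7 → 'h'
  'y' (24) + 20 = 18 → 's'
Result = "clihs"


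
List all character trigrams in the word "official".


Word: "official" (length 8)
Number of trigrams = 8 - 3 + 1 = 6
  Position 0: "off"
  Position 1: "ffi"
  Position 2: "fic"
  Position 3: "ici"
  Position 4: "cia"
  Position 5: "ial"
Trigrams = "off", "ffi", "fic", "ici", "cia", "ial"


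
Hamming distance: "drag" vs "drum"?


Comparing character by character (same length = 4):
  Pos 0: 'd' vs 'd' =
  Pos 1: 'r' vs 'r' =
  Pos 2: 'a' vs 'u' !=
  Pos 3: 'g' vs 'm' !=
Hamming distance = 2


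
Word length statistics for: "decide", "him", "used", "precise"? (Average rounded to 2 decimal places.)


Lengths: "decide"=6, "him"=3, "used"=4, "precise"=7
Sum = 20, Count = 4
Average = 20/4 = 5.00
= avg=5.00, min=3, max=7


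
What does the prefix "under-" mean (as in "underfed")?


Prefix: under-
As in: underfed -> under- + fed
Meaning = insufficient


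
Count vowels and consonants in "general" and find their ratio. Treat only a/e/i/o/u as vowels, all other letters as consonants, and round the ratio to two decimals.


Word: "general"
Vowels (a,e,i,o,u): 3
Consonants: 4
Ratio = 3/4
= 0.75


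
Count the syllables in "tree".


Word: "tree"
Syllable breakdown: tree
Counting: 1 part
= 1 syllable


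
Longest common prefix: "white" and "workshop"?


Word 1: "white"
Word 2: "workshop"
Comparing from start:
  Pos 0: 'w' == 'w'
  Pos 1: 'h' != 'o' (stop)
LCP = "w" (length 1)


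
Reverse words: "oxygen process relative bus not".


Original: "oxygen process relative bus not"
Words (1..n): oxygen | process | relative | bus | not
Reversed (n..1): not | bus | relative | process | oxygen
Result = "not bus relative process oxygen"


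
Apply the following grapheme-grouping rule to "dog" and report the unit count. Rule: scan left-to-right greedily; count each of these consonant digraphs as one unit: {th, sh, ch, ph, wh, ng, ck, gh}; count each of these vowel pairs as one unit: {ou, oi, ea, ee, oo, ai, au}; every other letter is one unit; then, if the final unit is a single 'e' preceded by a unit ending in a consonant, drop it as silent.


Word: "dog" (3 letters)
Left-to-right scan:
  (1) 'd' (letter)
  (2) 'o' (letter)
  (3) 'g' (letter)
Units from scan: 3
Sound units = 3 units


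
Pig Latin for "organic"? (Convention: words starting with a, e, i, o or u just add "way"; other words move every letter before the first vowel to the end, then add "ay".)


Word: "organic"
Starts with vowel → add 'way'
Pig Latin = "organicway"


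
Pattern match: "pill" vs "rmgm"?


Pattern of "pill": [0, 1, 2, 2]
Pattern of "rmgm": [0, 1, 2, 1]
Patterns do not match
Same pattern = No


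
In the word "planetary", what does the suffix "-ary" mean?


Suffix: -ary
As in: planetary -> planet + -ary
Meaning = relating to


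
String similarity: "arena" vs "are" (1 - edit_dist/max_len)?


Word 1: "arena" (length 5)
Word 2: "are" (length 3)
One optimal edit sequence:
  1. keep 'a'
  2. keep 'r'
  3. keep 'e'
  4. delete 'n'  (+1)
  5. delete 'a'  (+1)
Edit distance = 2
Max length = max(5, 3) = 5
Similarity = 1 - 2/5
= 0.6000


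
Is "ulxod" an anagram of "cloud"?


Word 1: "cloud" → sorted: cdlou
Word 2: "ulxod" → sorted: dloux
Same letters? cdlou != dloux
Anagram = No


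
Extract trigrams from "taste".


Word: "taste" (length 5)
Number of trigrams = 5 - 3 + 1 = 3
  Position 0: "tas"
  Position 1: "ast"
  Position 2: "ste"
Trigrams = "tas", "ast", "ste"


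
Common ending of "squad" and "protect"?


Word 1: "squad"
Word 2: "protect"
Comparing from end:
  Pos -1: 'd' != 't' (stop)
LCS = "" (length 0)


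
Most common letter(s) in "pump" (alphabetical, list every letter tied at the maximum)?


Word: "pump"
Letter counts:
  'm': 1
  'p': 2
  'u': 1
Maximum count = 2
Most frequent = 'p' (2 times each)


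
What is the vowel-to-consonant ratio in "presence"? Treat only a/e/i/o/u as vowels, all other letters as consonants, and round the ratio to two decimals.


Word: "presence"
Vowels (a,e,i,o,u): 3
Consonants: 5
Ratio = 3/5
= 0.60
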